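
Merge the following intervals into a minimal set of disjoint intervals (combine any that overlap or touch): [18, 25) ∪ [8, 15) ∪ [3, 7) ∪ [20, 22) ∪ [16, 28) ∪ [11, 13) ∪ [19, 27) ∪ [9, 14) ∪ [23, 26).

Sort by start: [3, 7), [8, 15), [9, 14), [11, 13), [16, 28), [18, 25), [19, 27), [20, 22), [23, 26).
[8, 15) is disjoint → start new block.
[9, 14) overlaps/touches [8, 15) → extend to [8, 15).
[11, 13) overlaps/touches [8, 15) → extend to [8, 15).
[16, 28) is disjoint → start new block.
[18, 25) overlaps/touches [16, 28) → extend to [16, 28).
[19, 27) overlaps/touches [16, 28) → extend to [16, 28).
[20, 22) overlaps/touches [16, 28) → extend to [16, 28).
[23, 26) overlaps/touches [16, 28) → extend to [16, 28).

[3, 7) ∪ [8, 15) ∪ [16, 28)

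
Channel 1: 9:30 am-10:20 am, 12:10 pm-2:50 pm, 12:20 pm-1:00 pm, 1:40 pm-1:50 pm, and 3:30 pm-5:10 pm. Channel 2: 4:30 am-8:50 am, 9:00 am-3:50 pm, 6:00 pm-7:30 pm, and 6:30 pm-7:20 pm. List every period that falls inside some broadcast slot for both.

A, merged: 9:30 am–10:20 am, 12:10 pm–2:50 pm, 3:30 pm–5:10 pm.
B, merged: 4:30 am–8:50 am, 9:00 am–3:50 pm, 6:00 pm–7:30 pm.
9:30 am–10:20 am ∩ B → 9:30 am–10:20 am.
12:10 pm–2:50 pm ∩ B → 12:10 pm–2:50 pm.
3:30 pm–5:10 pm ∩ B → 3:30 pm–3:50 pm.

9:30 am–10:20 am, 12:10 pm–2:50 pm, 3:30 pm–3:50 pm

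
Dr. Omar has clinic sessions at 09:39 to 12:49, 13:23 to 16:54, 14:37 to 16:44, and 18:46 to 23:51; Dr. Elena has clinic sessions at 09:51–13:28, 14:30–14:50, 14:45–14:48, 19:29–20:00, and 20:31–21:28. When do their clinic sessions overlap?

Merge the first list: 09:39–12:49, 13:23–16:54, 18:46–23:51.
Merge the second list: 09:51–13:28, 14:30–14:50, 19:29–20:00, 20:31–21:28.
09:39–12:49 ∩ B → 09:51–12:49.
13:23–16:54 ∩ B → 13:23–13:28, 14:30–14:50.
18:46–23:51 ∩ B → 19:29–20:00, 20:31–21:28.

09:51–12:49, 13:23–13:28, 14:30–14:50, 19:29–20:00, 20:31–21:28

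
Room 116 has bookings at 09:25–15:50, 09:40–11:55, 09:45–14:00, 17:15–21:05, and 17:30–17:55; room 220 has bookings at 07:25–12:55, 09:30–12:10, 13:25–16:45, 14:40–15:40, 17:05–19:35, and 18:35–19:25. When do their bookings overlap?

Merge the first list: 09:25–15:50, 17:15–21:05.
Merge the second list: 07:25–12:55, 13:25–16:45, 17:05–19:35.
09:25–15:50 overlaps B on 09:25–12:55, 13:25–15:50.
17:15–21:05 overlaps B on 17:15–19:35.

09:25–12:55, 13:25–15:50, 17:15–19:35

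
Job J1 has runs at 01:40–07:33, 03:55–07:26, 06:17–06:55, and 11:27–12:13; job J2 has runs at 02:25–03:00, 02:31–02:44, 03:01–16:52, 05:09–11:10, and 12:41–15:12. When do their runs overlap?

02:25–03:00, 03:01–07:33, 11:27–12:13

First set merges to 01:40–07:33, 11:27–12:13.
Second set merges to 02:25–03:00, 03:01–16:52.
01:40–07:33 meets the second set on 02:25–03:00, 03:01–07:33.
11:27–12:13 meets the second set on 11:27–12:13.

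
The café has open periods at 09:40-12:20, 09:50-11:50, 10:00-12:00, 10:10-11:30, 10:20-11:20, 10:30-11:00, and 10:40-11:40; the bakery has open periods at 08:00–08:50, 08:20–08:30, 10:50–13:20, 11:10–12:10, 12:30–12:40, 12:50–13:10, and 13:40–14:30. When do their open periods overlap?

First set merges to 09:40–12:20.
Second set merges to 08:00–08:50, 10:50–13:20, 13:40–14:30.
09:40–12:20 ∩ B → 10:50–12:20.

10:50–12:20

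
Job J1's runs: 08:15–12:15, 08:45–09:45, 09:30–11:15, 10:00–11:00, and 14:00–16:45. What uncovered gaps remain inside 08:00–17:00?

08:00–08:15, 12:15–14:00, 16:45–17:00

After merging, the occupied span is 08:15–12:15, 14:00–16:45.
Complement within 08:00–17:00: 08:00–08:15, 12:15–14:00, 16:45–17:00.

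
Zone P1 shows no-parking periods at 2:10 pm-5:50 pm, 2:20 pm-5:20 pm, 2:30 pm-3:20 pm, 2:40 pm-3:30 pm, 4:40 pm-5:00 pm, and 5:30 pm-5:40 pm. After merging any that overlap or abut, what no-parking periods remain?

2:10 pm-5:50 pm

2:20 pm-5:20 pm overlaps/touches 2:10 pm-5:50 pm → extend to 2:10 pm-5:50 pm.
2:30 pm-3:20 pm overlaps/touches 2:10 pm-5:50 pm → extend to 2:10 pm-5:50 pm.
2:40 pm-3:30 pm overlaps/touches 2:10 pm-5:50 pm → extend to 2:10 pm-5:50 pm.
4:40 pm-5:00 pm overlaps/touches 2:10 pm-5:50 pm → extend to 2:10 pm-5:50 pm.
5:30 pm-5:40 pm overlaps/touches 2:10 pm-5:50 pm → extend to 2:10 pm-5:50 pm.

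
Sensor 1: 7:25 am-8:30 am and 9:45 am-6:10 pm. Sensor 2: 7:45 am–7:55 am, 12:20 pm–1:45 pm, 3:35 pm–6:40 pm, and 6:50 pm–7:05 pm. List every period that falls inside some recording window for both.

7:25 am–8:30 am ∩ B → 7:45 am–7:55 am.
9:45 am–6:10 pm ∩ B → 12:20 pm–1:45 pm, 3:35 pm–6:10 pm.

7:45 am–7:55 am, 12:20 pm–1:45 pm, 3:35 pm–6:10 pm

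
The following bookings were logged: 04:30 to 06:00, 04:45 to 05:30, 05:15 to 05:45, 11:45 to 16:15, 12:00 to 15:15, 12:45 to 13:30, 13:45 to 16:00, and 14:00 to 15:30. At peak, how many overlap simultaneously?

Sweep endpoints in order; track running count of active intervals.
Peak of 4 reached at 14:00.

4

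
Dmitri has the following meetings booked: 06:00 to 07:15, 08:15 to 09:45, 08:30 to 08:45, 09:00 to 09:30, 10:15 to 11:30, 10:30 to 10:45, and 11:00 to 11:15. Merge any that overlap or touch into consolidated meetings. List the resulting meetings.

08:15-09:45 is disjoint → start new block.
08:30-08:45 overlaps/touches 08:15-09:45 → extend to 08:15-09:45.
09:00-09:30 overlaps/touches 08:15-09:45 → extend to 08:15-09:45.
10:15-11:30 is disjoint → start new block.
10:30-10:45 overlaps/touches 10:15-11:30 → extend to 10:15-11:30.
11:00-11:15 overlaps/touches 10:15-11:30 → extend to 10:15-11:30.

06:00-07:15, 08:15-09:45, 10:15-11:30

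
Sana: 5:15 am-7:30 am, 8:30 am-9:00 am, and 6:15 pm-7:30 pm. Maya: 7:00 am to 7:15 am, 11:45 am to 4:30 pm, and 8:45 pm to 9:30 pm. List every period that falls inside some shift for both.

7:00 am–7:15 am

5:15 am–7:30 am ∩ B → 7:00 am–7:15 am.
8:30 am–9:00 am meets no B interval.
6:15 pm–7:30 pm meets no B interval.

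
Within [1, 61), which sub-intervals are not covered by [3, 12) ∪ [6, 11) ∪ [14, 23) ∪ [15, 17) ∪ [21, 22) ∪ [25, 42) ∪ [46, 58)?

[1, 3) ∪ [12, 14) ∪ [23, 25) ∪ [42, 46) ∪ [58, 61)

Covered (merged): [3, 12), [14, 23), [25, 42), [46, 58).
Complement within [1, 61): [1, 3), [12, 14), [23, 25), [42, 46), [58, 61).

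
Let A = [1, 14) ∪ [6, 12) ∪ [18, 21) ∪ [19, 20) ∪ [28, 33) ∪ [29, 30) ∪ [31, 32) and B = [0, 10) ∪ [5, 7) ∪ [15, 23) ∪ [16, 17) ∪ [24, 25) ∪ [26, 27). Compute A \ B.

Merge the first list: [1, 14), [18, 21), [28, 33).
Merge the second list: [0, 10), [15, 23), [24, 25), [26, 27).
[1, 14) with B removed leaves [10, 14).
[18, 21) lies entirely inside B → drops out.
[28, 33) is untouched.

[10, 14) ∪ [28, 33)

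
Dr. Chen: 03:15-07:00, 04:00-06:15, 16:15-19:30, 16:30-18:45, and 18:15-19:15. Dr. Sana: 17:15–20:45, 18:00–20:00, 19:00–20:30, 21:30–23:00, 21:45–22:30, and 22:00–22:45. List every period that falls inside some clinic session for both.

A, merged: 03:15–07:00, 16:15–19:30.
B, merged: 17:15–20:45, 21:30–23:00.
03:15–07:00 meets no B interval.
16:15–19:30 ∩ B → 17:15–19:30.

17:15–19:30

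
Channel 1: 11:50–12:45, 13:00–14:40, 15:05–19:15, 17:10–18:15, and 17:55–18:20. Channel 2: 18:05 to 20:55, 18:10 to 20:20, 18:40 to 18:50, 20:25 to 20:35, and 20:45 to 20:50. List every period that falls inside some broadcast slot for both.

A, merged: 11:50–12:45, 13:00–14:40, 15:05–19:15.
B, merged: 18:05–20:55.
11:50–12:45 falls entirely outside B.
13:00–14:40 falls entirely outside B.
15:05–19:15 overlaps B on 18:05–19:15.

18:05–19:15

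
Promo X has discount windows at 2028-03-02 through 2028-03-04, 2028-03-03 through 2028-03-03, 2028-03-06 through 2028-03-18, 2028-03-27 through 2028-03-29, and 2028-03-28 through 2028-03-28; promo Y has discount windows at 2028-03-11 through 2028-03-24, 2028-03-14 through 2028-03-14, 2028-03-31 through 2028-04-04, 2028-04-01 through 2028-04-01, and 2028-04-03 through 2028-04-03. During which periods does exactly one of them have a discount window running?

2028-03-02 through 2028-03-04, 2028-03-06 through 2028-03-10, 2028-03-19 through 2028-03-24, 2028-03-27 through 2028-03-29, 2028-03-31 through 2028-04-04

First set merges to 2028-03-02 through 2028-03-04, 2028-03-06 through 2028-03-18, 2028-03-27 through 2028-03-29.
Second set merges to 2028-03-11 through 2028-03-24, 2028-03-31 through 2028-04-04.
A but not B: 2028-03-02 through 2028-03-04, 2028-03-06 through 2028-03-10, 2028-03-27 through 2028-03-29.
B but not A: 2028-03-19 through 2028-03-24, 2028-03-31 through 2028-04-04.
Combining gives A △ B.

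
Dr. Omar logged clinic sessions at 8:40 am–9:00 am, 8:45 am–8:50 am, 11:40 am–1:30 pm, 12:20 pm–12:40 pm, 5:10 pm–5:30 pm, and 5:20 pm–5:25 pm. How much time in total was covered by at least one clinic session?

2 h 30 min

Merged: 8:40 am-9:00 am, 11:40 am-1:30 pm, 5:10 pm-5:30 pm.
Lengths: 20 min + 1 h 50 min + 20 min = 2 h 30 min.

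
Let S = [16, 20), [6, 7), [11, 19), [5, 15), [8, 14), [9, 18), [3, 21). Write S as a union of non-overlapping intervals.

Sort by start: [3, 21), [5, 15), [6, 7), [8, 14), [9, 18), [11, 19), [16, 20).
[5, 15) overlaps/touches [3, 21) → extend to [3, 21).
[6, 7) overlaps/touches [3, 21) → extend to [3, 21).
[8, 14) overlaps/touches [3, 21) → extend to [3, 21).
[9, 18) overlaps/touches [3, 21) → extend to [3, 21).
[11, 19) overlaps/touches [3, 21) → extend to [3, 21).
[16, 20) overlaps/touches [3, 21) → extend to [3, 21).

[3, 21)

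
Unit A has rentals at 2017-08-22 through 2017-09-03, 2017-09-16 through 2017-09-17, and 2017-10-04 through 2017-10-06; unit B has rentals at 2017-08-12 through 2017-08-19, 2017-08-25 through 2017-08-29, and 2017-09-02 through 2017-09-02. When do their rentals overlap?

2017-08-25 through 2017-08-29, 2017-09-02 through 2017-09-02

2017-08-22 through 2017-09-03 overlaps B on 2017-08-25 through 2017-08-29, 2017-09-02 through 2017-09-02.
2017-09-16 through 2017-09-17 falls entirely outside B.
2017-10-04 through 2017-10-06 falls entirely outside B.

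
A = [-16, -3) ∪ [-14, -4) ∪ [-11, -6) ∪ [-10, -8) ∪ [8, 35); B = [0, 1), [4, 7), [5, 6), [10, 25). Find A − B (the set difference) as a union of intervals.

Merge the first list: [-16, -3), [8, 35).
Merge the second list: [0, 1), [4, 7), [10, 25).
[-16, -3) is untouched.
[8, 35) with B removed leaves [8, 10), [25, 35).

[-16, -3) ∪ [8, 10) ∪ [25, 35)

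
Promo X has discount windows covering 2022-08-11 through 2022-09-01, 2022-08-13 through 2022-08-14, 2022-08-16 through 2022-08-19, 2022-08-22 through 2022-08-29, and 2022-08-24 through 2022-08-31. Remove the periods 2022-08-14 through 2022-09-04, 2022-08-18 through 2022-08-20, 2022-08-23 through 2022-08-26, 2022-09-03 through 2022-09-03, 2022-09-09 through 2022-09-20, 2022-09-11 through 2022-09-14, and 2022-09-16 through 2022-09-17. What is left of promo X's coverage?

2022-08-11 through 2022-08-13

A, merged: 2022-08-11 through 2022-09-01.
B, merged: 2022-08-14 through 2022-09-04, 2022-09-09 through 2022-09-20.
2022-08-11 through 2022-09-01 with B removed leaves 2022-08-11 through 2022-08-13.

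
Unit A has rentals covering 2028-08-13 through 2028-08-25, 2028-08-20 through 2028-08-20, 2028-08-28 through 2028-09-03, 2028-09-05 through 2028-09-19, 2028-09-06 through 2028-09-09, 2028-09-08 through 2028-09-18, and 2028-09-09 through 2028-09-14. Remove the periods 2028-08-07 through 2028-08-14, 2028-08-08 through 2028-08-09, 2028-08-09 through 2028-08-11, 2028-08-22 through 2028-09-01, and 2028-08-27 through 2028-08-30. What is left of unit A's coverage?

A, merged: 2028-08-13 through 2028-08-25, 2028-08-28 through 2028-09-03, 2028-09-05 through 2028-09-19.
B, merged: 2028-08-07 through 2028-08-14, 2028-08-22 through 2028-09-01.
2028-08-13 through 2028-08-25 with B removed leaves 2028-08-15 through 2028-08-21.
2028-08-28 through 2028-09-03 with B removed leaves 2028-09-02 through 2028-09-03.
2028-09-05 through 2028-09-19 is untouched.

2028-08-15 through 2028-08-21, 2028-09-02 through 2028-09-03, 2028-09-05 through 2028-09-19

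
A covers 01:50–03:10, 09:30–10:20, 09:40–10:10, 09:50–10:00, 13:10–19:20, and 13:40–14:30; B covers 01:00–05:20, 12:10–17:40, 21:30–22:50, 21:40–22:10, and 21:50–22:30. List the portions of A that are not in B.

09:30-10:20, 17:40-19:20

Merge the first list: 01:50-03:10, 09:30-10:20, 13:10-19:20.
Merge the second list: 01:00-05:20, 12:10-17:40, 21:30-22:50.
01:50-03:10 lies entirely inside B → drops out.
09:30-10:20 is untouched.
13:10-19:20 with B removed leaves 17:40-19:20.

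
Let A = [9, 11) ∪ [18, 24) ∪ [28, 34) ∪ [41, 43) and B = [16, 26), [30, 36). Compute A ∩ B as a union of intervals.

[9, 11) meets no B interval.
[18, 24) ∩ B → [18, 24).
[28, 34) ∩ B → [30, 34).
[41, 43) meets no B interval.

[18, 24) ∪ [30, 34)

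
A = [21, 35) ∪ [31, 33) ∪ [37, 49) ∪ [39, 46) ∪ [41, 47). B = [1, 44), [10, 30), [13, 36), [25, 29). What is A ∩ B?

[21, 35) ∪ [37, 44)

Merge the first list: [21, 35), [37, 49).
Merge the second list: [1, 44).
[21, 35) overlaps B on [21, 35).
[37, 49) overlaps B on [37, 44).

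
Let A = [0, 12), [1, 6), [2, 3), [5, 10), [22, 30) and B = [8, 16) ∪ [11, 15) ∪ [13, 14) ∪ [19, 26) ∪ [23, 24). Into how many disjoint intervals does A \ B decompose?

Merge the first list: [0, 12), [22, 30).
Merge the second list: [8, 16), [19, 26).
A \ B = [0, 8), [26, 30).
That is 2 disjoint pieces.

2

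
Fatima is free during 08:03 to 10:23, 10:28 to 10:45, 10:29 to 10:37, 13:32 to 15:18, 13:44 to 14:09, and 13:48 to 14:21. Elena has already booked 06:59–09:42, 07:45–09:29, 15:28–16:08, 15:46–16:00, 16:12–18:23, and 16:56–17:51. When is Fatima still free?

09:42–10:23, 10:28–10:45, 13:32–15:18

A, merged: 08:03–10:23, 10:28–10:45, 13:32–15:18.
B, merged: 06:59–09:42, 15:28–16:08, 16:12–18:23.
08:03–10:23 minus B → 09:42–10:23.
10:28–10:45: no B overlap → unchanged.
13:32–15:18: no B overlap → unchanged.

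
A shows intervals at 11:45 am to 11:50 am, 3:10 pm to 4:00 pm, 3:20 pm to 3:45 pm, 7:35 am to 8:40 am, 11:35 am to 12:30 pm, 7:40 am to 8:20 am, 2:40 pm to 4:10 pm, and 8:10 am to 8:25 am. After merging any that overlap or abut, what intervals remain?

7:35 am–8:40 am, 11:35 am–12:30 pm, 2:40 pm–4:10 pm

Sort by start: 7:35 am–8:40 am, 7:40 am–8:20 am, 8:10 am–8:25 am, 11:35 am–12:30 pm, 11:45 am–11:50 am, 2:40 pm–4:10 pm, 3:10 pm–4:00 pm, 3:20 pm–3:45 pm.
7:40 am–8:20 am overlaps/touches 7:35 am–8:40 am → extend to 7:35 am–8:40 am.
8:10 am–8:25 am overlaps/touches 7:35 am–8:40 am → extend to 7:35 am–8:40 am.
11:35 am–12:30 pm is disjoint → start new block.
11:45 am–11:50 am overlaps/touches 11:35 am–12:30 pm → extend to 11:35 am–12:30 pm.
2:40 pm–4:10 pm is disjoint → start new block.
3:10 pm–4:00 pm overlaps/touches 2:40 pm–4:10 pm → extend to 2:40 pm–4:10 pm.
3:20 pm–3:45 pm overlaps/touches 2:40 pm–4:10 pm → extend to 2:40 pm–4:10 pm.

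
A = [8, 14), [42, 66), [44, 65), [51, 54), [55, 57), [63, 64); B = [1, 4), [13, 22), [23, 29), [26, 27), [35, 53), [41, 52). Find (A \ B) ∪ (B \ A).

[1, 4) ∪ [8, 13) ∪ [14, 22) ∪ [23, 29) ∪ [35, 42) ∪ [53, 66)

A, merged: [8, 14), [42, 66).
B, merged: [1, 4), [13, 22), [23, 29), [35, 53).
A but not B: [8, 13), [53, 66).
B but not A: [1, 4), [14, 22), [23, 29), [35, 42).
Combining gives A △ B.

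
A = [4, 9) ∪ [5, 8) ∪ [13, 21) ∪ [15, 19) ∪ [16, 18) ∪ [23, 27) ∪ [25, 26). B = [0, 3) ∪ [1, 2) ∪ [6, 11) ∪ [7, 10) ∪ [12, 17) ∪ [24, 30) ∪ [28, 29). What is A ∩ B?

[6, 9) ∪ [13, 17) ∪ [24, 27)

A, merged: [4, 9), [13, 21), [23, 27).
B, merged: [0, 3), [6, 11), [12, 17), [24, 30).
[4, 9) ∩ B → [6, 9).
[13, 21) ∩ B → [13, 17).
[23, 27) ∩ B → [24, 27).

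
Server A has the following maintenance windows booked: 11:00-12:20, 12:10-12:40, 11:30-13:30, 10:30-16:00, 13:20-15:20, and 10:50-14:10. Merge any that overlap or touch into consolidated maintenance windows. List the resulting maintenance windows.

Sort by start: 10:30-16:00, 10:50-14:10, 11:00-12:20, 11:30-13:30, 12:10-12:40, 13:20-15:20.
10:50-14:10 overlaps/touches 10:30-16:00 → extend to 10:30-16:00.
11:00-12:20 overlaps/touches 10:30-16:00 → extend to 10:30-16:00.
11:30-13:30 overlaps/touches 10:30-16:00 → extend to 10:30-16:00.
12:10-12:40 overlaps/touches 10:30-16:00 → extend to 10:30-16:00.
13:20-15:20 overlaps/touches 10:30-16:00 → extend to 10:30-16:00.

10:30-16:00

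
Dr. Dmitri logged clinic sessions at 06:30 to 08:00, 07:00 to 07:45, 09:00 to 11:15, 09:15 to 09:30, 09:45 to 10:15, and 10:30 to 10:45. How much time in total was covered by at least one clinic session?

3 h 45 min

Merged: 06:30–08:00, 09:00–11:15.
Lengths: 1 h 30 min + 2 h 15 min = 3 h 45 min.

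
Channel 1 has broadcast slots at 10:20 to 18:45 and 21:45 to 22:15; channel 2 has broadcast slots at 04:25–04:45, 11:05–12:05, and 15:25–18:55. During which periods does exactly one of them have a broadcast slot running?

Only in the first: 10:20-11:05, 12:05-15:25, 21:45-22:15.
Only in the second: 04:25-04:45, 18:45-18:55.
Together these are the periods covered by exactly one.

04:25-04:45, 10:20-11:05, 12:05-15:25, 18:45-18:55, 21:45-22:15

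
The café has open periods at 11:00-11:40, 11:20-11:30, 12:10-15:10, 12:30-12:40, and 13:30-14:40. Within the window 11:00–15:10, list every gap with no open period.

After merging, the occupied span is 11:00-11:40, 12:10-15:10.
Complement within 11:00-15:10: 11:40-12:10.

11:40-12:10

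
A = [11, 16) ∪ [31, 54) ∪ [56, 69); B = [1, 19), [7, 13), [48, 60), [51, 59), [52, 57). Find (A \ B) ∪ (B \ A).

[1, 11) ∪ [16, 19) ∪ [31, 48) ∪ [54, 56) ∪ [60, 69)

B, merged: [1, 19), [48, 60).
A but not B: [31, 48), [60, 69).
B but not A: [1, 11), [16, 19), [54, 56).
Combining gives A △ B.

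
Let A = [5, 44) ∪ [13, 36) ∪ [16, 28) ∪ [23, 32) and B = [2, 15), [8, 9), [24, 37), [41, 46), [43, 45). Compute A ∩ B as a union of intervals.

First set merges to [5, 44).
Second set merges to [2, 15), [24, 37), [41, 46).
[5, 44) ∩ B → [5, 15), [24, 37), [41, 44).

[5, 15) ∪ [24, 37) ∪ [41, 44)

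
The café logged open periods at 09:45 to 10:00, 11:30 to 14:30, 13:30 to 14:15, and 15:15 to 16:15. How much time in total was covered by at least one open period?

4 h 15 min

Merged: 09:45–10:00, 11:30–14:30, 15:15–16:15.
Lengths: 15 min + 3 h + 1 h = 4 h 15 min.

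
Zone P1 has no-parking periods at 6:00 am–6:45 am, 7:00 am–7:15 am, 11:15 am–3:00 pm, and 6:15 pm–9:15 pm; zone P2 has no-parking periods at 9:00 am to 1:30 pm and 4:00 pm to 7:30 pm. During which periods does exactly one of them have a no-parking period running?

6:00 am–6:45 am, 7:00 am–7:15 am, 9:00 am–11:15 am, 1:30 pm–3:00 pm, 4:00 pm–6:15 pm, 7:30 pm–9:15 pm

Only in the first: 6:00 am–6:45 am, 7:00 am–7:15 am, 1:30 pm–3:00 pm, 7:30 pm–9:15 pm.
Only in the second: 9:00 am–11:15 am, 4:00 pm–6:15 pm.
Together these are the periods covered by exactly one.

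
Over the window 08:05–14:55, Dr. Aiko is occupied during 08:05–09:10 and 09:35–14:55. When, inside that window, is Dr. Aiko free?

09:10-09:35

The merged coverage is 08:05-09:10, 09:35-14:55.
Complement within 08:05-14:55: 09:10-09:35.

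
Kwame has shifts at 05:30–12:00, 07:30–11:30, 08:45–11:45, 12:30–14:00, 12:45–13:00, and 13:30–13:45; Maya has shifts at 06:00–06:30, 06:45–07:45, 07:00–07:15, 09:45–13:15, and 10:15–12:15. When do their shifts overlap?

A, merged: 05:30–12:00, 12:30–14:00.
B, merged: 06:00–06:30, 06:45–07:45, 09:45–13:15.
05:30–12:00 meets the second set on 06:00–06:30, 06:45–07:45, 09:45–12:00.
12:30–14:00 meets the second set on 12:30–13:15.

06:00–06:30, 06:45–07:45, 09:45–12:00, 12:30–13:15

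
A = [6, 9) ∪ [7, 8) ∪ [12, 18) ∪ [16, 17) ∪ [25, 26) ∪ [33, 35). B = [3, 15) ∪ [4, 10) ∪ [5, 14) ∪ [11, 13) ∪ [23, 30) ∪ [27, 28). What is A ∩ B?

[6, 9) ∪ [12, 15) ∪ [25, 26)

A, merged: [6, 9), [12, 18), [25, 26), [33, 35).
B, merged: [3, 15), [23, 30).
[6, 9) overlaps B on [6, 9).
[12, 18) overlaps B on [12, 15).
[25, 26) overlaps B on [25, 26).
[33, 35) falls entirely outside B.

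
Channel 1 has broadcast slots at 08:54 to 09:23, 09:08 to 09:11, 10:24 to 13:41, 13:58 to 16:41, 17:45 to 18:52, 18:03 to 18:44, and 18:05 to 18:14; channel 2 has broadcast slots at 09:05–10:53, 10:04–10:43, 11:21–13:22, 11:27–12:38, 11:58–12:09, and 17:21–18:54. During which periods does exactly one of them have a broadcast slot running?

First set merges to 08:54–09:23, 10:24–13:41, 13:58–16:41, 17:45–18:52.
Second set merges to 09:05–10:53, 11:21–13:22, 17:21–18:54.
A \ B = 08:54–09:05, 10:53–11:21, 13:22–13:41, 13:58–16:41.
B \ A = 09:23–10:24, 17:21–17:45, 18:52–18:54.
Union of the two gives the symmetric difference.

08:54–09:05, 09:23–10:24, 10:53–11:21, 13:22–13:41, 13:58–16:41, 17:21–17:45, 18:52–18:54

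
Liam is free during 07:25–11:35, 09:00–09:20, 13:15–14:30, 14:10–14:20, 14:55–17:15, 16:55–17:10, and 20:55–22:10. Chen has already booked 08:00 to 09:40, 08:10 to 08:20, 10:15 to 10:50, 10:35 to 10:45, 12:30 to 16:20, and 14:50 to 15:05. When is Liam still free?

First set merges to 07:25–11:35, 13:15–14:30, 14:55–17:15, 20:55–22:10.
Second set merges to 08:00–09:40, 10:15–10:50, 12:30–16:20.
07:25–11:35 minus B → 07:25–08:00, 09:40–10:15, 10:50–11:35.
13:15–14:30: fully covered by B → removed.
14:55–17:15 minus B → 16:20–17:15.
20:55–22:10: no B overlap → unchanged.

07:25–08:00, 09:40–10:15, 10:50–11:35, 16:20–17:15, 20:55–22:10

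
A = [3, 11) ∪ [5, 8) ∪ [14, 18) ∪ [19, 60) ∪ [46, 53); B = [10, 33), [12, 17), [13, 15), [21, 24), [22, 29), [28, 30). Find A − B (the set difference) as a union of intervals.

First set merges to [3, 11), [14, 18), [19, 60).
Second set merges to [10, 33).
[3, 11) \ B = [3, 10).
[14, 18): entirely removed.
[19, 60) \ B = [33, 60).

[3, 10) ∪ [33, 60)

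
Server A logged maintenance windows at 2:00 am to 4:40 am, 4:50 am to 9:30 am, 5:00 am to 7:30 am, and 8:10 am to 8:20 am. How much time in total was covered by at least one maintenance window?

Merged: 2:00 am-4:40 am, 4:50 am-9:30 am.
Lengths: 2 h 40 min + 4 h 40 min = 7 h 20 min.

7 h 20 min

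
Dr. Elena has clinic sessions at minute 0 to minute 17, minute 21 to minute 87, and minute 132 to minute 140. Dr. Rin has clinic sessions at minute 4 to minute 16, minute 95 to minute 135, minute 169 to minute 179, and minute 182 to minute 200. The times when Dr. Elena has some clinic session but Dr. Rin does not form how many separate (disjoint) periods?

4

A \ B = minute 0 to minute 4, minute 16 to minute 17, minute 21 to minute 87, minute 135 to minute 140.
That is 4 disjoint pieces.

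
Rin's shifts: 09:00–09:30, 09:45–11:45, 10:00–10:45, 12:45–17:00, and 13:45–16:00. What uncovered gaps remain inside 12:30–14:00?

12:30–12:45

Covered (merged): 09:00–09:30, 09:45–11:45, 12:45–17:00.
Complement within 12:30–14:00: 12:30–12:45.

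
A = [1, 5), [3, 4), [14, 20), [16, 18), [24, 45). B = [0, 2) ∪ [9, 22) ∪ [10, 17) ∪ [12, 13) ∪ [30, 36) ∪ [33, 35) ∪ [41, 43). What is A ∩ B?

A, merged: [1, 5), [14, 20), [24, 45).
B, merged: [0, 2), [9, 22), [30, 36), [41, 43).
[1, 5) ∩ B → [1, 2).
[14, 20) ∩ B → [14, 20).
[24, 45) ∩ B → [30, 36), [41, 43).

[1, 2) ∪ [14, 20) ∪ [30, 36) ∪ [41, 43)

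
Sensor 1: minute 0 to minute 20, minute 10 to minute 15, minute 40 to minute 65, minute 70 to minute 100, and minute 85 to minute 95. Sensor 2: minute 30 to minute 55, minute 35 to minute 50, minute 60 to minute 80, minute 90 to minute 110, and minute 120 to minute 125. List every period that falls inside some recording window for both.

First set merges to minute 0 to minute 20, minute 40 to minute 65, minute 70 to minute 100.
Second set merges to minute 30 to minute 55, minute 60 to minute 80, minute 90 to minute 110, minute 120 to minute 125.
minute 0 to minute 20 meets no B interval.
minute 40 to minute 65 ∩ B → minute 40 to minute 55, minute 60 to minute 65.
minute 70 to minute 100 ∩ B → minute 70 to minute 80, minute 90 to minute 100.

minute 40 to minute 55, minute 60 to minute 65, minute 70 to minute 80, minute 90 to minute 100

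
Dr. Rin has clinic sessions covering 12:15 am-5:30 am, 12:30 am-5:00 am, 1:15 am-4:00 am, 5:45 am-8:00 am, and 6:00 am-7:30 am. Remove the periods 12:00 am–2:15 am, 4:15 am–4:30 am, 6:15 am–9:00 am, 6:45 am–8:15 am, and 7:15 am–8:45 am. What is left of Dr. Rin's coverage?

First set merges to 12:15 am–5:30 am, 5:45 am–8:00 am.
Second set merges to 12:00 am–2:15 am, 4:15 am–4:30 am, 6:15 am–9:00 am.
12:15 am–5:30 am with B removed leaves 2:15 am–4:15 am, 4:30 am–5:30 am.
5:45 am–8:00 am with B removed leaves 5:45 am–6:15 am.

2:15 am–4:15 am, 4:30 am–5:30 am, 5:45 am–6:15 am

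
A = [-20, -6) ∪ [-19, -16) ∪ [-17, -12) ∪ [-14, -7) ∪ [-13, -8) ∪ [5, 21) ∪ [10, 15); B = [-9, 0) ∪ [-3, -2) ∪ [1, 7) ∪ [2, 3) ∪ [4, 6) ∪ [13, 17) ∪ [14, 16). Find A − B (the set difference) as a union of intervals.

[-20, -9) ∪ [7, 13) ∪ [17, 21)

Merge the first list: [-20, -6), [5, 21).
Merge the second list: [-9, 0), [1, 7), [13, 17).
[-20, -6) with B removed leaves [-20, -9).
[5, 21) with B removed leaves [7, 13), [17, 21).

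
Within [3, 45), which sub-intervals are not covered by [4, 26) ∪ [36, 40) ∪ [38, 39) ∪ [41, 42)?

[3, 4) ∪ [26, 36) ∪ [40, 41) ∪ [42, 45)

After merging, the occupied span is [4, 26), [36, 40), [41, 42).
Uncovered inside [3, 45): [3, 4), [26, 36), [40, 41), [42, 45).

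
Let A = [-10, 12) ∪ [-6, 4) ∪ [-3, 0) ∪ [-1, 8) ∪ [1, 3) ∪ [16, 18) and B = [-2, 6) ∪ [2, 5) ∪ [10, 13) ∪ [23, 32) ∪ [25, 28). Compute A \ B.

First set merges to [-10, 12), [16, 18).
Second set merges to [-2, 6), [10, 13), [23, 32).
[-10, 12) minus B → [-10, -2), [6, 10).
[16, 18): no B overlap → unchanged.

[-10, -2) ∪ [6, 10) ∪ [16, 18)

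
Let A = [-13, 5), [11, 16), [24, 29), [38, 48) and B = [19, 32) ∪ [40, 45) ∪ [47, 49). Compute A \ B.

[-13, 5) ∪ [11, 16) ∪ [38, 40) ∪ [45, 47)

[-13, 5): nothing removed.
[11, 16): nothing removed.
[24, 29): entirely removed.
[38, 48) \ B = [38, 40), [45, 47).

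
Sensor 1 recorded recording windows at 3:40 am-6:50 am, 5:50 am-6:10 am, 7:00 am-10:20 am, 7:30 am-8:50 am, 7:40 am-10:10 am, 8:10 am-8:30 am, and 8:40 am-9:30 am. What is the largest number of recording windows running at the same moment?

4

At 8:10 am, 4 of the intervals are simultaneously active.
No point has more.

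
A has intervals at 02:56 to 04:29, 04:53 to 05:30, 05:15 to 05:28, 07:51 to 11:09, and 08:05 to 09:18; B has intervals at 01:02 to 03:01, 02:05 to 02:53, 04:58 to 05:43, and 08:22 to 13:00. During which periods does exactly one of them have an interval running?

First set merges to 02:56-04:29, 04:53-05:30, 07:51-11:09.
Second set merges to 01:02-03:01, 04:58-05:43, 08:22-13:00.
A but not B: 03:01-04:29, 04:53-04:58, 07:51-08:22.
B but not A: 01:02-02:56, 05:30-05:43, 11:09-13:00.
Combining gives A △ B.

01:02-02:56, 03:01-04:29, 04:53-04:58, 05:30-05:43, 07:51-08:22, 11:09-13:00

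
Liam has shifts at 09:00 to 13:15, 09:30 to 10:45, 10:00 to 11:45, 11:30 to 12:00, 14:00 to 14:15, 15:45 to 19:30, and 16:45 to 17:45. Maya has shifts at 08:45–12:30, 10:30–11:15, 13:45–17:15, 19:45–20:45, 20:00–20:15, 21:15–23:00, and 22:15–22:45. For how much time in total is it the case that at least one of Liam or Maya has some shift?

13 h

A, merged: 09:00–13:15, 14:00–14:15, 15:45–19:30.
B, merged: 08:45–12:30, 13:45–17:15, 19:45–20:45, 21:15–23:00.
A ∪ B = 08:45–13:15, 13:45–19:30, 19:45–20:45, 21:15–23:00.
Total: 4 h 30 min + 5 h 45 min + 1 h + 1 h 45 min = 13 h.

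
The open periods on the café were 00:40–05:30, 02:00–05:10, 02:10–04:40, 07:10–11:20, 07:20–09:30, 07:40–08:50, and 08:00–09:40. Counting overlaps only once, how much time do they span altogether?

9 h

Merged: 00:40-05:30, 07:10-11:20.
Lengths: 4 h 50 min + 4 h 10 min = 9 h.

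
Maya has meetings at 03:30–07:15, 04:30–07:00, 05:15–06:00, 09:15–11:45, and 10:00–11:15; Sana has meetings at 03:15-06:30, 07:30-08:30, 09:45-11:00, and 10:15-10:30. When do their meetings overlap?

First set merges to 03:30–07:15, 09:15–11:45.
Second set merges to 03:15–06:30, 07:30–08:30, 09:45–11:00.
03:30–07:15 ∩ B → 03:30–06:30.
09:15–11:45 ∩ B → 09:45–11:00.

03:30–06:30, 09:45–11:00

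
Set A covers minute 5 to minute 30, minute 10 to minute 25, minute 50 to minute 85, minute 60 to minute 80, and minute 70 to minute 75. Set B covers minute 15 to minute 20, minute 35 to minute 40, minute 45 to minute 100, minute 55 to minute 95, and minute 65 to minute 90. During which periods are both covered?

minute 15 to minute 20, minute 50 to minute 85

First set merges to minute 5 to minute 30, minute 50 to minute 85.
Second set merges to minute 15 to minute 20, minute 35 to minute 40, minute 45 to minute 100.
minute 5 to minute 30 meets the second set on minute 15 to minute 20.
minute 50 to minute 85 meets the second set on minute 50 to minute 85.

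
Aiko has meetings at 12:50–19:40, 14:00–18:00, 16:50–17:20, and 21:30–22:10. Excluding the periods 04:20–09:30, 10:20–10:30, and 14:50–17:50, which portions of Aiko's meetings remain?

12:50-14:50, 17:50-19:40, 21:30-22:10

Merge the first list: 12:50-19:40, 21:30-22:10.
12:50-19:40 minus B → 12:50-14:50, 17:50-19:40.
21:30-22:10: no B overlap → unchanged.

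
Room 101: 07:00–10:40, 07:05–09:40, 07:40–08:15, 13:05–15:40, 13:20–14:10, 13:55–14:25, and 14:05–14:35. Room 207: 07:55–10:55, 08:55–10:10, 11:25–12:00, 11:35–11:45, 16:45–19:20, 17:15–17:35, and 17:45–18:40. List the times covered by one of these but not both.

07:00–07:55, 10:40–10:55, 11:25–12:00, 13:05–15:40, 16:45–19:20

First set merges to 07:00–10:40, 13:05–15:40.
Second set merges to 07:55–10:55, 11:25–12:00, 16:45–19:20.
A \ B = 07:00–07:55, 13:05–15:40.
B \ A = 10:40–10:55, 11:25–12:00, 16:45–19:20.
Union of the two gives the symmetric difference.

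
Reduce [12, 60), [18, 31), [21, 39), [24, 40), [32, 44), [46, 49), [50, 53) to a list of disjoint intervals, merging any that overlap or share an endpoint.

[12, 60)

[18, 31) overlaps/touches [12, 60) → extend to [12, 60).
[21, 39) overlaps/touches [12, 60) → extend to [12, 60).
[24, 40) overlaps/touches [12, 60) → extend to [12, 60).
[32, 44) overlaps/touches [12, 60) → extend to [12, 60).
[46, 49) overlaps/touches [12, 60) → extend to [12, 60).
[50, 53) overlaps/touches [12, 60) → extend to [12, 60).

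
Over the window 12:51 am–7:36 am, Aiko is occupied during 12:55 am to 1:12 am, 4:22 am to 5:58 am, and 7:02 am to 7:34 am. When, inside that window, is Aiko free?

The merged coverage is 12:55 am–1:12 am, 4:22 am–5:58 am, 7:02 am–7:34 am.
Complement within 12:51 am–7:36 am: 12:51 am–12:55 am, 1:12 am–4:22 am, 5:58 am–7:02 am, 7:34 am–7:36 am.

12:51 am–12:55 am, 1:12 am–4:22 am, 5:58 am–7:02 am, 7:34 am–7:36 am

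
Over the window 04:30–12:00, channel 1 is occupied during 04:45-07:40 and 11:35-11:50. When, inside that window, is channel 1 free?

After merging, the occupied span is 04:45-07:40, 11:35-11:50.
Uncovered inside 04:30-12:00: 04:30-04:45, 07:40-11:35, 11:50-12:00.

04:30-04:45, 07:40-11:35, 11:50-12:00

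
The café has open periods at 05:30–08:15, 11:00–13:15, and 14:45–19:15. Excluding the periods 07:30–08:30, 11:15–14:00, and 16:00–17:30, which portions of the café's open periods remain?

05:30–08:15 minus B → 05:30–07:30.
11:00–13:15 minus B → 11:00–11:15.
14:45–19:15 minus B → 14:45–16:00, 17:30–19:15.

05:30–07:30, 11:00–11:15, 14:45–16:00, 17:30–19:15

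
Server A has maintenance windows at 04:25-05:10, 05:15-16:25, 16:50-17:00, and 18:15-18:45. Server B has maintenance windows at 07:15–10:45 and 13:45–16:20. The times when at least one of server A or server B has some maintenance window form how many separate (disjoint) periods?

A ∪ B = 04:25-05:10, 05:15-16:25, 16:50-17:00, 18:15-18:45.
That is 4 disjoint pieces.

4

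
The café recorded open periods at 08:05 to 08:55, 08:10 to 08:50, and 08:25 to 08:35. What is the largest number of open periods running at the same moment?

Sweep endpoints in order; track running count of active intervals.
Peak of 3 reached at 08:25.

3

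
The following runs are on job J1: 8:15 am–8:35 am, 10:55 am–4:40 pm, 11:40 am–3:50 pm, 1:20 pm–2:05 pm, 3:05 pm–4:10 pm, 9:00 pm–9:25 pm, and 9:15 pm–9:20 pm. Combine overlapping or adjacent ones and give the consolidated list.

8:15 am-8:35 am, 10:55 am-4:40 pm, 9:00 pm-9:25 pm

10:55 am-4:40 pm is disjoint → start new block.
11:40 am-3:50 pm overlaps/touches 10:55 am-4:40 pm → extend to 10:55 am-4:40 pm.
1:20 pm-2:05 pm overlaps/touches 10:55 am-4:40 pm → extend to 10:55 am-4:40 pm.
3:05 pm-4:10 pm overlaps/touches 10:55 am-4:40 pm → extend to 10:55 am-4:40 pm.
9:00 pm-9:25 pm is disjoint → start new block.
9:15 pm-9:20 pm overlaps/touches 9:00 pm-9:25 pm → extend to 9:00 pm-9:25 pm.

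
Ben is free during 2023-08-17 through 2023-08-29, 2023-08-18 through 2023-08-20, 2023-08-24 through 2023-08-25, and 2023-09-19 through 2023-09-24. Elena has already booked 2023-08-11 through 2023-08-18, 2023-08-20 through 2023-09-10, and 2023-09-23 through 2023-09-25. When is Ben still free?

2023-08-19 through 2023-08-19, 2023-09-19 through 2023-09-22

A, merged: 2023-08-17 through 2023-08-29, 2023-09-19 through 2023-09-24.
2023-08-17 through 2023-08-29 with B removed leaves 2023-08-19 through 2023-08-19.
2023-09-19 through 2023-09-24 with B removed leaves 2023-09-19 through 2023-09-22.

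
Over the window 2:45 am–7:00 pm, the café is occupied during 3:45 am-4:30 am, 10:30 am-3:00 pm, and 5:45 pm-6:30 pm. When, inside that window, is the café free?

2:45 am–3:45 am, 4:30 am–10:30 am, 3:00 pm–5:45 pm, 6:30 pm–7:00 pm

Covered (merged): 3:45 am–4:30 am, 10:30 am–3:00 pm, 5:45 pm–6:30 pm.
Uncovered inside 2:45 am–7:00 pm: 2:45 am–3:45 am, 4:30 am–10:30 am, 3:00 pm–5:45 pm, 6:30 pm–7:00 pm.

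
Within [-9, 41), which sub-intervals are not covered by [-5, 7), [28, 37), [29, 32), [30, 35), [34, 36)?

[-9, -5) ∪ [7, 28) ∪ [37, 41)

After merging, the occupied span is [-5, 7), [28, 37).
Uncovered inside [-9, 41): [-9, -5), [7, 28), [37, 41).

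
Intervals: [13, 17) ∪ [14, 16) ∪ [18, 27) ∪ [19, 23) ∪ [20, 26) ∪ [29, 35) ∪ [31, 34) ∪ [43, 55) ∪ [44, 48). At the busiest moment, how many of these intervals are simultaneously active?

Walk the sorted start/end points keeping a running depth.
The depth first hits 3 at 20.

3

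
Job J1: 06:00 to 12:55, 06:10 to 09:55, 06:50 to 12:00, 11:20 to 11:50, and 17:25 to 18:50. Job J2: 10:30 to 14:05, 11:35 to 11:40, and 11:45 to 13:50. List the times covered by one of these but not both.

First set merges to 06:00-12:55, 17:25-18:50.
Second set merges to 10:30-14:05.
A \ B = 06:00-10:30, 17:25-18:50.
B \ A = 12:55-14:05.
Union of the two gives the symmetric difference.

06:00-10:30, 12:55-14:05, 17:25-18:50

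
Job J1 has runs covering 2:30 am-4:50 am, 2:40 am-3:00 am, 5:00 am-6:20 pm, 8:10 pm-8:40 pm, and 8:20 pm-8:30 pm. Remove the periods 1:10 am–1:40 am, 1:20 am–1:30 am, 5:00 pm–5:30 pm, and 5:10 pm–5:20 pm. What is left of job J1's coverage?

First set merges to 2:30 am–4:50 am, 5:00 am–6:20 pm, 8:10 pm–8:40 pm.
Second set merges to 1:10 am–1:40 am, 5:00 pm–5:30 pm.
2:30 am–4:50 am: nothing removed.
5:00 am–6:20 pm \ B = 5:00 am–5:00 pm, 5:30 pm–6:20 pm.
8:10 pm–8:40 pm: nothing removed.

2:30 am–4:50 am, 5:00 am–5:00 pm, 5:30 pm–6:20 pm, 8:10 pm–8:40 pm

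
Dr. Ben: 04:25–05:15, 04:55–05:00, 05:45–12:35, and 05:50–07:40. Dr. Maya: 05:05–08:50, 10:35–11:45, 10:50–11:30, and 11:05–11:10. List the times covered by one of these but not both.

A, merged: 04:25-05:15, 05:45-12:35.
B, merged: 05:05-08:50, 10:35-11:45.
A but not B: 04:25-05:05, 08:50-10:35, 11:45-12:35.
B but not A: 05:15-05:45.
Combining gives A △ B.

04:25-05:05, 05:15-05:45, 08:50-10:35, 11:45-12:35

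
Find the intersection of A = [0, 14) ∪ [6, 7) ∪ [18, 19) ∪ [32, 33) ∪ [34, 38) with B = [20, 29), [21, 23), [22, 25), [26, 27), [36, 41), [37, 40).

[36, 38)

A, merged: [0, 14), [18, 19), [32, 33), [34, 38).
B, merged: [20, 29), [36, 41).
[0, 14): no overlap with the second set.
[18, 19): no overlap with the second set.
[32, 33): no overlap with the second set.
[34, 38) meets the second set on [36, 38).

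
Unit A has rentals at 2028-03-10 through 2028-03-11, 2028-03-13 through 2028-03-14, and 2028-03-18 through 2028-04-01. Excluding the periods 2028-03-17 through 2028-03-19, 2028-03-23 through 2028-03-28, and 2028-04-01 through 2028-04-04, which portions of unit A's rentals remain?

2028-03-10 through 2028-03-11, 2028-03-13 through 2028-03-14, 2028-03-20 through 2028-03-22, 2028-03-29 through 2028-03-31

2028-03-10 through 2028-03-11 is untouched.
2028-03-13 through 2028-03-14 is untouched.
2028-03-18 through 2028-04-01 with B removed leaves 2028-03-20 through 2028-03-22, 2028-03-29 through 2028-03-31.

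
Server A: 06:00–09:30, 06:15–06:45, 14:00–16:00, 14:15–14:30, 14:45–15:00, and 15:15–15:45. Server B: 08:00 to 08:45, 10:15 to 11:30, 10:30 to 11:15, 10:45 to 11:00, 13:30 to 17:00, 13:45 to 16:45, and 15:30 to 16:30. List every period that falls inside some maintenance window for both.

08:00–08:45, 14:00–16:00

Merge the first list: 06:00–09:30, 14:00–16:00.
Merge the second list: 08:00–08:45, 10:15–11:30, 13:30–17:00.
06:00–09:30 meets the second set on 08:00–08:45.
14:00–16:00 meets the second set on 14:00–16:00.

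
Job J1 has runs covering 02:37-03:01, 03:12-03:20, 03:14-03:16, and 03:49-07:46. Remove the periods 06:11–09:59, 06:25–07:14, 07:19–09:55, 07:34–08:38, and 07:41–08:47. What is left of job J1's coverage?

Merge the first list: 02:37-03:01, 03:12-03:20, 03:49-07:46.
Merge the second list: 06:11-09:59.
02:37-03:01 is untouched.
03:12-03:20 is untouched.
03:49-07:46 with B removed leaves 03:49-06:11.

02:37-03:01, 03:12-03:20, 03:49-06:11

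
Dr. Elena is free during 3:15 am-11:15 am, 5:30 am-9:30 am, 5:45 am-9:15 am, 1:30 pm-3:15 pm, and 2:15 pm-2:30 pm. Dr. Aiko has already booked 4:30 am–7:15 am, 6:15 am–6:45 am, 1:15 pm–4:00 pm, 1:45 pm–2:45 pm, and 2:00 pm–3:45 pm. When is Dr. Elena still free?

3:15 am–4:30 am, 7:15 am–11:15 am

First set merges to 3:15 am–11:15 am, 1:30 pm–3:15 pm.
Second set merges to 4:30 am–7:15 am, 1:15 pm–4:00 pm.
3:15 am–11:15 am minus B → 3:15 am–4:30 am, 7:15 am–11:15 am.
1:30 pm–3:15 pm: fully covered by B → removed.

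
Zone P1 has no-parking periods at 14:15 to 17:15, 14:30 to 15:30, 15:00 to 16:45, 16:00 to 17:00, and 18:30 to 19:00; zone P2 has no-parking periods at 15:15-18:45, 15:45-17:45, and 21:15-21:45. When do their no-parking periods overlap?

15:15–17:15, 18:30–18:45

A, merged: 14:15–17:15, 18:30–19:00.
B, merged: 15:15–18:45, 21:15–21:45.
14:15–17:15 overlaps B on 15:15–17:15.
18:30–19:00 overlaps B on 18:30–18:45.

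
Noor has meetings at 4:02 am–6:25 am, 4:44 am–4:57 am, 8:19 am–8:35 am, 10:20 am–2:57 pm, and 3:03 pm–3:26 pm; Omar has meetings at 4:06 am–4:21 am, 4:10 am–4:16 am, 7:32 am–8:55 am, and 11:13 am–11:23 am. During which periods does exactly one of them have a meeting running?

First set merges to 4:02 am-6:25 am, 8:19 am-8:35 am, 10:20 am-2:57 pm, 3:03 pm-3:26 pm.
Second set merges to 4:06 am-4:21 am, 7:32 am-8:55 am, 11:13 am-11:23 am.
A \ B = 4:02 am-4:06 am, 4:21 am-6:25 am, 10:20 am-11:13 am, 11:23 am-2:57 pm, 3:03 pm-3:26 pm.
B \ A = 7:32 am-8:19 am, 8:35 am-8:55 am.
Union of the two gives the symmetric difference.

4:02 am-4:06 am, 4:21 am-6:25 am, 7:32 am-8:19 am, 8:35 am-8:55 am, 10:20 am-11:13 am, 11:23 am-2:57 pm, 3:03 pm-3:26 pm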